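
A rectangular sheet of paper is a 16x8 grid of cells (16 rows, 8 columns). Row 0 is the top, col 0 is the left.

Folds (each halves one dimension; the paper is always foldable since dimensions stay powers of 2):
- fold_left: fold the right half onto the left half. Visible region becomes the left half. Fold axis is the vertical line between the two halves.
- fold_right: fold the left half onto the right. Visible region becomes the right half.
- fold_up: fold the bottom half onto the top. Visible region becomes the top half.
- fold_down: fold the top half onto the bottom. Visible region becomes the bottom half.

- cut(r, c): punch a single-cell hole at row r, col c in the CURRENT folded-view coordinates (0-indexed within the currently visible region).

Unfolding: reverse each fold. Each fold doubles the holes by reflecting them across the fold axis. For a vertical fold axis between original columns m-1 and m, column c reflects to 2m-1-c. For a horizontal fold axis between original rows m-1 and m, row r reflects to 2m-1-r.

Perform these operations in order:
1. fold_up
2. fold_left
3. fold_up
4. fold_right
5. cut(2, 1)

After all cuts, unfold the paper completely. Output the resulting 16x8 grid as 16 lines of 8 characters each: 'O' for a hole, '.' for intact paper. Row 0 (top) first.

Op 1 fold_up: fold axis h@8; visible region now rows[0,8) x cols[0,8) = 8x8
Op 2 fold_left: fold axis v@4; visible region now rows[0,8) x cols[0,4) = 8x4
Op 3 fold_up: fold axis h@4; visible region now rows[0,4) x cols[0,4) = 4x4
Op 4 fold_right: fold axis v@2; visible region now rows[0,4) x cols[2,4) = 4x2
Op 5 cut(2, 1): punch at orig (2,3); cuts so far [(2, 3)]; region rows[0,4) x cols[2,4) = 4x2
Unfold 1 (reflect across v@2): 2 holes -> [(2, 0), (2, 3)]
Unfold 2 (reflect across h@4): 4 holes -> [(2, 0), (2, 3), (5, 0), (5, 3)]
Unfold 3 (reflect across v@4): 8 holes -> [(2, 0), (2, 3), (2, 4), (2, 7), (5, 0), (5, 3), (5, 4), (5, 7)]
Unfold 4 (reflect across h@8): 16 holes -> [(2, 0), (2, 3), (2, 4), (2, 7), (5, 0), (5, 3), (5, 4), (5, 7), (10, 0), (10, 3), (10, 4), (10, 7), (13, 0), (13, 3), (13, 4), (13, 7)]

Answer: ........
........
O..OO..O
........
........
O..OO..O
........
........
........
........
O..OO..O
........
........
O..OO..O
........
........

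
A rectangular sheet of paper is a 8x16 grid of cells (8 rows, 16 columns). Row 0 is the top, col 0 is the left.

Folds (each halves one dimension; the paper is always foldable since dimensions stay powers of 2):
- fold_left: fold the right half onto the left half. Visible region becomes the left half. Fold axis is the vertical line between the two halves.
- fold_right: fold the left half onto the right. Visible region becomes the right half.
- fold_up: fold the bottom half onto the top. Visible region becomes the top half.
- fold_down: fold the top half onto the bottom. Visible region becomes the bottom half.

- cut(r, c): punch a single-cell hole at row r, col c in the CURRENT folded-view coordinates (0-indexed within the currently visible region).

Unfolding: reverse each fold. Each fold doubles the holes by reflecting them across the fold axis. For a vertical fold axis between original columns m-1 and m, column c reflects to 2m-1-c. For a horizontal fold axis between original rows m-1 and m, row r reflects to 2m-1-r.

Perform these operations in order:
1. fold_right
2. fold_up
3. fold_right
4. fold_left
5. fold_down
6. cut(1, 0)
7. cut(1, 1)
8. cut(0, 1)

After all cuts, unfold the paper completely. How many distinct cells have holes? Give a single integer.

Op 1 fold_right: fold axis v@8; visible region now rows[0,8) x cols[8,16) = 8x8
Op 2 fold_up: fold axis h@4; visible region now rows[0,4) x cols[8,16) = 4x8
Op 3 fold_right: fold axis v@12; visible region now rows[0,4) x cols[12,16) = 4x4
Op 4 fold_left: fold axis v@14; visible region now rows[0,4) x cols[12,14) = 4x2
Op 5 fold_down: fold axis h@2; visible region now rows[2,4) x cols[12,14) = 2x2
Op 6 cut(1, 0): punch at orig (3,12); cuts so far [(3, 12)]; region rows[2,4) x cols[12,14) = 2x2
Op 7 cut(1, 1): punch at orig (3,13); cuts so far [(3, 12), (3, 13)]; region rows[2,4) x cols[12,14) = 2x2
Op 8 cut(0, 1): punch at orig (2,13); cuts so far [(2, 13), (3, 12), (3, 13)]; region rows[2,4) x cols[12,14) = 2x2
Unfold 1 (reflect across h@2): 6 holes -> [(0, 12), (0, 13), (1, 13), (2, 13), (3, 12), (3, 13)]
Unfold 2 (reflect across v@14): 12 holes -> [(0, 12), (0, 13), (0, 14), (0, 15), (1, 13), (1, 14), (2, 13), (2, 14), (3, 12), (3, 13), (3, 14), (3, 15)]
Unfold 3 (reflect across v@12): 24 holes -> [(0, 8), (0, 9), (0, 10), (0, 11), (0, 12), (0, 13), (0, 14), (0, 15), (1, 9), (1, 10), (1, 13), (1, 14), (2, 9), (2, 10), (2, 13), (2, 14), (3, 8), (3, 9), (3, 10), (3, 11), (3, 12), (3, 13), (3, 14), (3, 15)]
Unfold 4 (reflect across h@4): 48 holes -> [(0, 8), (0, 9), (0, 10), (0, 11), (0, 12), (0, 13), (0, 14), (0, 15), (1, 9), (1, 10), (1, 13), (1, 14), (2, 9), (2, 10), (2, 13), (2, 14), (3, 8), (3, 9), (3, 10), (3, 11), (3, 12), (3, 13), (3, 14), (3, 15), (4, 8), (4, 9), (4, 10), (4, 11), (4, 12), (4, 13), (4, 14), (4, 15), (5, 9), (5, 10), (5, 13), (5, 14), (6, 9), (6, 10), (6, 13), (6, 14), (7, 8), (7, 9), (7, 10), (7, 11), (7, 12), (7, 13), (7, 14), (7, 15)]
Unfold 5 (reflect across v@8): 96 holes -> [(0, 0), (0, 1), (0, 2), (0, 3), (0, 4), (0, 5), (0, 6), (0, 7), (0, 8), (0, 9), (0, 10), (0, 11), (0, 12), (0, 13), (0, 14), (0, 15), (1, 1), (1, 2), (1, 5), (1, 6), (1, 9), (1, 10), (1, 13), (1, 14), (2, 1), (2, 2), (2, 5), (2, 6), (2, 9), (2, 10), (2, 13), (2, 14), (3, 0), (3, 1), (3, 2), (3, 3), (3, 4), (3, 5), (3, 6), (3, 7), (3, 8), (3, 9), (3, 10), (3, 11), (3, 12), (3, 13), (3, 14), (3, 15), (4, 0), (4, 1), (4, 2), (4, 3), (4, 4), (4, 5), (4, 6), (4, 7), (4, 8), (4, 9), (4, 10), (4, 11), (4, 12), (4, 13), (4, 14), (4, 15), (5, 1), (5, 2), (5, 5), (5, 6), (5, 9), (5, 10), (5, 13), (5, 14), (6, 1), (6, 2), (6, 5), (6, 6), (6, 9), (6, 10), (6, 13), (6, 14), (7, 0), (7, 1), (7, 2), (7, 3), (7, 4), (7, 5), (7, 6), (7, 7), (7, 8), (7, 9), (7, 10), (7, 11), (7, 12), (7, 13), (7, 14), (7, 15)]

Answer: 96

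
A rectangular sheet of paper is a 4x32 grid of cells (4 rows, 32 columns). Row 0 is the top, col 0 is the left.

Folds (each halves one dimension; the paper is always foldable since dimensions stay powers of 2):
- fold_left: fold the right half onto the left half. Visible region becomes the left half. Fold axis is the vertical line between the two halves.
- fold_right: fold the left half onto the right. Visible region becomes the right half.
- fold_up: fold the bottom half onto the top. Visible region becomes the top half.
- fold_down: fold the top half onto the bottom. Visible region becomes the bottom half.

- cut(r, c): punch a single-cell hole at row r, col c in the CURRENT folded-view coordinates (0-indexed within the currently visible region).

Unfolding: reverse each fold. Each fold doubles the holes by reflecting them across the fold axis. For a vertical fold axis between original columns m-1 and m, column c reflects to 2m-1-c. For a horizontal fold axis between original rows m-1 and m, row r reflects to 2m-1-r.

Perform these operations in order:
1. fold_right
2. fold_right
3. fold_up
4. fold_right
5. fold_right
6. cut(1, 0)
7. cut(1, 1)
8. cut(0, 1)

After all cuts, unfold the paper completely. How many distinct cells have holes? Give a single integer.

Answer: 96

Derivation:
Op 1 fold_right: fold axis v@16; visible region now rows[0,4) x cols[16,32) = 4x16
Op 2 fold_right: fold axis v@24; visible region now rows[0,4) x cols[24,32) = 4x8
Op 3 fold_up: fold axis h@2; visible region now rows[0,2) x cols[24,32) = 2x8
Op 4 fold_right: fold axis v@28; visible region now rows[0,2) x cols[28,32) = 2x4
Op 5 fold_right: fold axis v@30; visible region now rows[0,2) x cols[30,32) = 2x2
Op 6 cut(1, 0): punch at orig (1,30); cuts so far [(1, 30)]; region rows[0,2) x cols[30,32) = 2x2
Op 7 cut(1, 1): punch at orig (1,31); cuts so far [(1, 30), (1, 31)]; region rows[0,2) x cols[30,32) = 2x2
Op 8 cut(0, 1): punch at orig (0,31); cuts so far [(0, 31), (1, 30), (1, 31)]; region rows[0,2) x cols[30,32) = 2x2
Unfold 1 (reflect across v@30): 6 holes -> [(0, 28), (0, 31), (1, 28), (1, 29), (1, 30), (1, 31)]
Unfold 2 (reflect across v@28): 12 holes -> [(0, 24), (0, 27), (0, 28), (0, 31), (1, 24), (1, 25), (1, 26), (1, 27), (1, 28), (1, 29), (1, 30), (1, 31)]
Unfold 3 (reflect across h@2): 24 holes -> [(0, 24), (0, 27), (0, 28), (0, 31), (1, 24), (1, 25), (1, 26), (1, 27), (1, 28), (1, 29), (1, 30), (1, 31), (2, 24), (2, 25), (2, 26), (2, 27), (2, 28), (2, 29), (2, 30), (2, 31), (3, 24), (3, 27), (3, 28), (3, 31)]
Unfold 4 (reflect across v@24): 48 holes -> [(0, 16), (0, 19), (0, 20), (0, 23), (0, 24), (0, 27), (0, 28), (0, 31), (1, 16), (1, 17), (1, 18), (1, 19), (1, 20), (1, 21), (1, 22), (1, 23), (1, 24), (1, 25), (1, 26), (1, 27), (1, 28), (1, 29), (1, 30), (1, 31), (2, 16), (2, 17), (2, 18), (2, 19), (2, 20), (2, 21), (2, 22), (2, 23), (2, 24), (2, 25), (2, 26), (2, 27), (2, 28), (2, 29), (2, 30), (2, 31), (3, 16), (3, 19), (3, 20), (3, 23), (3, 24), (3, 27), (3, 28), (3, 31)]
Unfold 5 (reflect across v@16): 96 holes -> [(0, 0), (0, 3), (0, 4), (0, 7), (0, 8), (0, 11), (0, 12), (0, 15), (0, 16), (0, 19), (0, 20), (0, 23), (0, 24), (0, 27), (0, 28), (0, 31), (1, 0), (1, 1), (1, 2), (1, 3), (1, 4), (1, 5), (1, 6), (1, 7), (1, 8), (1, 9), (1, 10), (1, 11), (1, 12), (1, 13), (1, 14), (1, 15), (1, 16), (1, 17), (1, 18), (1, 19), (1, 20), (1, 21), (1, 22), (1, 23), (1, 24), (1, 25), (1, 26), (1, 27), (1, 28), (1, 29), (1, 30), (1, 31), (2, 0), (2, 1), (2, 2), (2, 3), (2, 4), (2, 5), (2, 6), (2, 7), (2, 8), (2, 9), (2, 10), (2, 11), (2, 12), (2, 13), (2, 14), (2, 15), (2, 16), (2, 17), (2, 18), (2, 19), (2, 20), (2, 21), (2, 22), (2, 23), (2, 24), (2, 25), (2, 26), (2, 27), (2, 28), (2, 29), (2, 30), (2, 31), (3, 0), (3, 3), (3, 4), (3, 7), (3, 8), (3, 11), (3, 12), (3, 15), (3, 16), (3, 19), (3, 20), (3, 23), (3, 24), (3, 27), (3, 28), (3, 31)]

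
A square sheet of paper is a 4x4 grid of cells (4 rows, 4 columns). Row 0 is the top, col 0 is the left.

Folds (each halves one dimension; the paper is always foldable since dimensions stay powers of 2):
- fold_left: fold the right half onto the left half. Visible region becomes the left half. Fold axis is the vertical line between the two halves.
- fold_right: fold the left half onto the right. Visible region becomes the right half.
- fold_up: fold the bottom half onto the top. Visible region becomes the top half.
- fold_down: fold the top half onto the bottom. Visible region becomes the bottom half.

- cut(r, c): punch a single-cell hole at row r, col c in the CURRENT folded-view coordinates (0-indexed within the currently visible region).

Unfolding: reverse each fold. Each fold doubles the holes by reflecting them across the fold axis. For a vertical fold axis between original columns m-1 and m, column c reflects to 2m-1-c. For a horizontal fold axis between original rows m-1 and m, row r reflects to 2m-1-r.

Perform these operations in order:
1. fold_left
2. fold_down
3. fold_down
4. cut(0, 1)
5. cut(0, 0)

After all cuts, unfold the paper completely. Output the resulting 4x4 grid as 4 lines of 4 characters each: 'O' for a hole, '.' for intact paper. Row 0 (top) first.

Answer: OOOO
OOOO
OOOO
OOOO

Derivation:
Op 1 fold_left: fold axis v@2; visible region now rows[0,4) x cols[0,2) = 4x2
Op 2 fold_down: fold axis h@2; visible region now rows[2,4) x cols[0,2) = 2x2
Op 3 fold_down: fold axis h@3; visible region now rows[3,4) x cols[0,2) = 1x2
Op 4 cut(0, 1): punch at orig (3,1); cuts so far [(3, 1)]; region rows[3,4) x cols[0,2) = 1x2
Op 5 cut(0, 0): punch at orig (3,0); cuts so far [(3, 0), (3, 1)]; region rows[3,4) x cols[0,2) = 1x2
Unfold 1 (reflect across h@3): 4 holes -> [(2, 0), (2, 1), (3, 0), (3, 1)]
Unfold 2 (reflect across h@2): 8 holes -> [(0, 0), (0, 1), (1, 0), (1, 1), (2, 0), (2, 1), (3, 0), (3, 1)]
Unfold 3 (reflect across v@2): 16 holes -> [(0, 0), (0, 1), (0, 2), (0, 3), (1, 0), (1, 1), (1, 2), (1, 3), (2, 0), (2, 1), (2, 2), (2, 3), (3, 0), (3, 1), (3, 2), (3, 3)]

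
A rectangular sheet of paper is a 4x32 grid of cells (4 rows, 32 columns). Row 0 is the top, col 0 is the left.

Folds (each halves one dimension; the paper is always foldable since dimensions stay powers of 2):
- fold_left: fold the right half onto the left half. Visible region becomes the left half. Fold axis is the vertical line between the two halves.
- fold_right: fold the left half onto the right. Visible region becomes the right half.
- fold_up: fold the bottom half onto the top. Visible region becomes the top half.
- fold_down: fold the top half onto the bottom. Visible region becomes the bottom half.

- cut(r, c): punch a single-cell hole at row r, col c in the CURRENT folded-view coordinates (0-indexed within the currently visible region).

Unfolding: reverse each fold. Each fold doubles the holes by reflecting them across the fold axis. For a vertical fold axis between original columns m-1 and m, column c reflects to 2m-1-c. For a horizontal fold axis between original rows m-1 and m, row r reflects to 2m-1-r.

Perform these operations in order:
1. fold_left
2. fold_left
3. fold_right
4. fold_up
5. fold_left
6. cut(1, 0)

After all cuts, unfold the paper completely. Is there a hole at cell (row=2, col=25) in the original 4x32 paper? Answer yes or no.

Op 1 fold_left: fold axis v@16; visible region now rows[0,4) x cols[0,16) = 4x16
Op 2 fold_left: fold axis v@8; visible region now rows[0,4) x cols[0,8) = 4x8
Op 3 fold_right: fold axis v@4; visible region now rows[0,4) x cols[4,8) = 4x4
Op 4 fold_up: fold axis h@2; visible region now rows[0,2) x cols[4,8) = 2x4
Op 5 fold_left: fold axis v@6; visible region now rows[0,2) x cols[4,6) = 2x2
Op 6 cut(1, 0): punch at orig (1,4); cuts so far [(1, 4)]; region rows[0,2) x cols[4,6) = 2x2
Unfold 1 (reflect across v@6): 2 holes -> [(1, 4), (1, 7)]
Unfold 2 (reflect across h@2): 4 holes -> [(1, 4), (1, 7), (2, 4), (2, 7)]
Unfold 3 (reflect across v@4): 8 holes -> [(1, 0), (1, 3), (1, 4), (1, 7), (2, 0), (2, 3), (2, 4), (2, 7)]
Unfold 4 (reflect across v@8): 16 holes -> [(1, 0), (1, 3), (1, 4), (1, 7), (1, 8), (1, 11), (1, 12), (1, 15), (2, 0), (2, 3), (2, 4), (2, 7), (2, 8), (2, 11), (2, 12), (2, 15)]
Unfold 5 (reflect across v@16): 32 holes -> [(1, 0), (1, 3), (1, 4), (1, 7), (1, 8), (1, 11), (1, 12), (1, 15), (1, 16), (1, 19), (1, 20), (1, 23), (1, 24), (1, 27), (1, 28), (1, 31), (2, 0), (2, 3), (2, 4), (2, 7), (2, 8), (2, 11), (2, 12), (2, 15), (2, 16), (2, 19), (2, 20), (2, 23), (2, 24), (2, 27), (2, 28), (2, 31)]
Holes: [(1, 0), (1, 3), (1, 4), (1, 7), (1, 8), (1, 11), (1, 12), (1, 15), (1, 16), (1, 19), (1, 20), (1, 23), (1, 24), (1, 27), (1, 28), (1, 31), (2, 0), (2, 3), (2, 4), (2, 7), (2, 8), (2, 11), (2, 12), (2, 15), (2, 16), (2, 19), (2, 20), (2, 23), (2, 24), (2, 27), (2, 28), (2, 31)]

Answer: no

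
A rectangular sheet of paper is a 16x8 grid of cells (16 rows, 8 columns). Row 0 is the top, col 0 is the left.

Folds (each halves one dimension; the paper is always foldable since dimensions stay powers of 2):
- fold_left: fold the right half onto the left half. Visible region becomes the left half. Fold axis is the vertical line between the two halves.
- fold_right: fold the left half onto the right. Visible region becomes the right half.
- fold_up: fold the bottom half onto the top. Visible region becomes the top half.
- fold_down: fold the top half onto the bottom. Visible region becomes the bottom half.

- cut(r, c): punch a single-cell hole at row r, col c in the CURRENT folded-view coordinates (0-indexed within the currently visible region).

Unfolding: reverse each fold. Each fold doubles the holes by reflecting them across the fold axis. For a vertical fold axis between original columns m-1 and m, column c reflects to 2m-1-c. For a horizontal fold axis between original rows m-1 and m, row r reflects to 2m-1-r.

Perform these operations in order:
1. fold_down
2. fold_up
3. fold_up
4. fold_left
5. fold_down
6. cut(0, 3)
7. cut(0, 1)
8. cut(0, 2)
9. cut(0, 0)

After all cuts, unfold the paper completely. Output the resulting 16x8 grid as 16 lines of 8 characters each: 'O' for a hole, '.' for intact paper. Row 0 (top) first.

Answer: OOOOOOOO
OOOOOOOO
OOOOOOOO
OOOOOOOO
OOOOOOOO
OOOOOOOO
OOOOOOOO
OOOOOOOO
OOOOOOOO
OOOOOOOO
OOOOOOOO
OOOOOOOO
OOOOOOOO
OOOOOOOO
OOOOOOOO
OOOOOOOO

Derivation:
Op 1 fold_down: fold axis h@8; visible region now rows[8,16) x cols[0,8) = 8x8
Op 2 fold_up: fold axis h@12; visible region now rows[8,12) x cols[0,8) = 4x8
Op 3 fold_up: fold axis h@10; visible region now rows[8,10) x cols[0,8) = 2x8
Op 4 fold_left: fold axis v@4; visible region now rows[8,10) x cols[0,4) = 2x4
Op 5 fold_down: fold axis h@9; visible region now rows[9,10) x cols[0,4) = 1x4
Op 6 cut(0, 3): punch at orig (9,3); cuts so far [(9, 3)]; region rows[9,10) x cols[0,4) = 1x4
Op 7 cut(0, 1): punch at orig (9,1); cuts so far [(9, 1), (9, 3)]; region rows[9,10) x cols[0,4) = 1x4
Op 8 cut(0, 2): punch at orig (9,2); cuts so far [(9, 1), (9, 2), (9, 3)]; region rows[9,10) x cols[0,4) = 1x4
Op 9 cut(0, 0): punch at orig (9,0); cuts so far [(9, 0), (9, 1), (9, 2), (9, 3)]; region rows[9,10) x cols[0,4) = 1x4
Unfold 1 (reflect across h@9): 8 holes -> [(8, 0), (8, 1), (8, 2), (8, 3), (9, 0), (9, 1), (9, 2), (9, 3)]
Unfold 2 (reflect across v@4): 16 holes -> [(8, 0), (8, 1), (8, 2), (8, 3), (8, 4), (8, 5), (8, 6), (8, 7), (9, 0), (9, 1), (9, 2), (9, 3), (9, 4), (9, 5), (9, 6), (9, 7)]
Unfold 3 (reflect across h@10): 32 holes -> [(8, 0), (8, 1), (8, 2), (8, 3), (8, 4), (8, 5), (8, 6), (8, 7), (9, 0), (9, 1), (9, 2), (9, 3), (9, 4), (9, 5), (9, 6), (9, 7), (10, 0), (10, 1), (10, 2), (10, 3), (10, 4), (10, 5), (10, 6), (10, 7), (11, 0), (11, 1), (11, 2), (11, 3), (11, 4), (11, 5), (11, 6), (11, 7)]
Unfold 4 (reflect across h@12): 64 holes -> [(8, 0), (8, 1), (8, 2), (8, 3), (8, 4), (8, 5), (8, 6), (8, 7), (9, 0), (9, 1), (9, 2), (9, 3), (9, 4), (9, 5), (9, 6), (9, 7), (10, 0), (10, 1), (10, 2), (10, 3), (10, 4), (10, 5), (10, 6), (10, 7), (11, 0), (11, 1), (11, 2), (11, 3), (11, 4), (11, 5), (11, 6), (11, 7), (12, 0), (12, 1), (12, 2), (12, 3), (12, 4), (12, 5), (12, 6), (12, 7), (13, 0), (13, 1), (13, 2), (13, 3), (13, 4), (13, 5), (13, 6), (13, 7), (14, 0), (14, 1), (14, 2), (14, 3), (14, 4), (14, 5), (14, 6), (14, 7), (15, 0), (15, 1), (15, 2), (15, 3), (15, 4), (15, 5), (15, 6), (15, 7)]
Unfold 5 (reflect across h@8): 128 holes -> [(0, 0), (0, 1), (0, 2), (0, 3), (0, 4), (0, 5), (0, 6), (0, 7), (1, 0), (1, 1), (1, 2), (1, 3), (1, 4), (1, 5), (1, 6), (1, 7), (2, 0), (2, 1), (2, 2), (2, 3), (2, 4), (2, 5), (2, 6), (2, 7), (3, 0), (3, 1), (3, 2), (3, 3), (3, 4), (3, 5), (3, 6), (3, 7), (4, 0), (4, 1), (4, 2), (4, 3), (4, 4), (4, 5), (4, 6), (4, 7), (5, 0), (5, 1), (5, 2), (5, 3), (5, 4), (5, 5), (5, 6), (5, 7), (6, 0), (6, 1), (6, 2), (6, 3), (6, 4), (6, 5), (6, 6), (6, 7), (7, 0), (7, 1), (7, 2), (7, 3), (7, 4), (7, 5), (7, 6), (7, 7), (8, 0), (8, 1), (8, 2), (8, 3), (8, 4), (8, 5), (8, 6), (8, 7), (9, 0), (9, 1), (9, 2), (9, 3), (9, 4), (9, 5), (9, 6), (9, 7), (10, 0), (10, 1), (10, 2), (10, 3), (10, 4), (10, 5), (10, 6), (10, 7), (11, 0), (11, 1), (11, 2), (11, 3), (11, 4), (11, 5), (11, 6), (11, 7), (12, 0), (12, 1), (12, 2), (12, 3), (12, 4), (12, 5), (12, 6), (12, 7), (13, 0), (13, 1), (13, 2), (13, 3), (13, 4), (13, 5), (13, 6), (13, 7), (14, 0), (14, 1), (14, 2), (14, 3), (14, 4), (14, 5), (14, 6), (14, 7), (15, 0), (15, 1), (15, 2), (15, 3), (15, 4), (15, 5), (15, 6), (15, 7)]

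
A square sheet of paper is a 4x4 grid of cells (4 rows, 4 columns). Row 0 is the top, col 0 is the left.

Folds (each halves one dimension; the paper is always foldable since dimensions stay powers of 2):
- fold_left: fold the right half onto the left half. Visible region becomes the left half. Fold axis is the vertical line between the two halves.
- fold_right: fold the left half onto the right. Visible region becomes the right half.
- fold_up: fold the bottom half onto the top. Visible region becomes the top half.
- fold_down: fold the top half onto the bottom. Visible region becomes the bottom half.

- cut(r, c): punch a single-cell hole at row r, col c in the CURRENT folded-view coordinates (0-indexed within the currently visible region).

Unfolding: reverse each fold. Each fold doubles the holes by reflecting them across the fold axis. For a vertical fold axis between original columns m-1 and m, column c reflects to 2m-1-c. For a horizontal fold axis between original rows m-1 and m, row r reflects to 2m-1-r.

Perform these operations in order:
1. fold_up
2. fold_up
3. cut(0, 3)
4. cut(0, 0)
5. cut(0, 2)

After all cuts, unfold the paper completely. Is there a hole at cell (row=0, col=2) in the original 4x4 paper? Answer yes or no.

Answer: yes

Derivation:
Op 1 fold_up: fold axis h@2; visible region now rows[0,2) x cols[0,4) = 2x4
Op 2 fold_up: fold axis h@1; visible region now rows[0,1) x cols[0,4) = 1x4
Op 3 cut(0, 3): punch at orig (0,3); cuts so far [(0, 3)]; region rows[0,1) x cols[0,4) = 1x4
Op 4 cut(0, 0): punch at orig (0,0); cuts so far [(0, 0), (0, 3)]; region rows[0,1) x cols[0,4) = 1x4
Op 5 cut(0, 2): punch at orig (0,2); cuts so far [(0, 0), (0, 2), (0, 3)]; region rows[0,1) x cols[0,4) = 1x4
Unfold 1 (reflect across h@1): 6 holes -> [(0, 0), (0, 2), (0, 3), (1, 0), (1, 2), (1, 3)]
Unfold 2 (reflect across h@2): 12 holes -> [(0, 0), (0, 2), (0, 3), (1, 0), (1, 2), (1, 3), (2, 0), (2, 2), (2, 3), (3, 0), (3, 2), (3, 3)]
Holes: [(0, 0), (0, 2), (0, 3), (1, 0), (1, 2), (1, 3), (2, 0), (2, 2), (2, 3), (3, 0), (3, 2), (3, 3)]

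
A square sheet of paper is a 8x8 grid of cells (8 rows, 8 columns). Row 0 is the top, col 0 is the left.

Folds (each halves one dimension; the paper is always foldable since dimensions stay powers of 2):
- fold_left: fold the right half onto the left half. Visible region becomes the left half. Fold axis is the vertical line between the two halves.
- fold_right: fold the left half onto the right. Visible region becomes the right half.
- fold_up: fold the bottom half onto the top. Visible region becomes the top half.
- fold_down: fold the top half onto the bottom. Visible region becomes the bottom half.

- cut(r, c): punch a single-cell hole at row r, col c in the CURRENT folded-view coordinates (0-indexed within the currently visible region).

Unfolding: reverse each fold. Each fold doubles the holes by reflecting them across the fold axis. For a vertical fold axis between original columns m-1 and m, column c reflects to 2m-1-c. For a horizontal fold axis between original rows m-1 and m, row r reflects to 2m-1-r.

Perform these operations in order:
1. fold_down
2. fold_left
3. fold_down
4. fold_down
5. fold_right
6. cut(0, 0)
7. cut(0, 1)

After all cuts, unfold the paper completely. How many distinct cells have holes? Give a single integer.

Op 1 fold_down: fold axis h@4; visible region now rows[4,8) x cols[0,8) = 4x8
Op 2 fold_left: fold axis v@4; visible region now rows[4,8) x cols[0,4) = 4x4
Op 3 fold_down: fold axis h@6; visible region now rows[6,8) x cols[0,4) = 2x4
Op 4 fold_down: fold axis h@7; visible region now rows[7,8) x cols[0,4) = 1x4
Op 5 fold_right: fold axis v@2; visible region now rows[7,8) x cols[2,4) = 1x2
Op 6 cut(0, 0): punch at orig (7,2); cuts so far [(7, 2)]; region rows[7,8) x cols[2,4) = 1x2
Op 7 cut(0, 1): punch at orig (7,3); cuts so far [(7, 2), (7, 3)]; region rows[7,8) x cols[2,4) = 1x2
Unfold 1 (reflect across v@2): 4 holes -> [(7, 0), (7, 1), (7, 2), (7, 3)]
Unfold 2 (reflect across h@7): 8 holes -> [(6, 0), (6, 1), (6, 2), (6, 3), (7, 0), (7, 1), (7, 2), (7, 3)]
Unfold 3 (reflect across h@6): 16 holes -> [(4, 0), (4, 1), (4, 2), (4, 3), (5, 0), (5, 1), (5, 2), (5, 3), (6, 0), (6, 1), (6, 2), (6, 3), (7, 0), (7, 1), (7, 2), (7, 3)]
Unfold 4 (reflect across v@4): 32 holes -> [(4, 0), (4, 1), (4, 2), (4, 3), (4, 4), (4, 5), (4, 6), (4, 7), (5, 0), (5, 1), (5, 2), (5, 3), (5, 4), (5, 5), (5, 6), (5, 7), (6, 0), (6, 1), (6, 2), (6, 3), (6, 4), (6, 5), (6, 6), (6, 7), (7, 0), (7, 1), (7, 2), (7, 3), (7, 4), (7, 5), (7, 6), (7, 7)]
Unfold 5 (reflect across h@4): 64 holes -> [(0, 0), (0, 1), (0, 2), (0, 3), (0, 4), (0, 5), (0, 6), (0, 7), (1, 0), (1, 1), (1, 2), (1, 3), (1, 4), (1, 5), (1, 6), (1, 7), (2, 0), (2, 1), (2, 2), (2, 3), (2, 4), (2, 5), (2, 6), (2, 7), (3, 0), (3, 1), (3, 2), (3, 3), (3, 4), (3, 5), (3, 6), (3, 7), (4, 0), (4, 1), (4, 2), (4, 3), (4, 4), (4, 5), (4, 6), (4, 7), (5, 0), (5, 1), (5, 2), (5, 3), (5, 4), (5, 5), (5, 6), (5, 7), (6, 0), (6, 1), (6, 2), (6, 3), (6, 4), (6, 5), (6, 6), (6, 7), (7, 0), (7, 1), (7, 2), (7, 3), (7, 4), (7, 5), (7, 6), (7, 7)]

Answer: 64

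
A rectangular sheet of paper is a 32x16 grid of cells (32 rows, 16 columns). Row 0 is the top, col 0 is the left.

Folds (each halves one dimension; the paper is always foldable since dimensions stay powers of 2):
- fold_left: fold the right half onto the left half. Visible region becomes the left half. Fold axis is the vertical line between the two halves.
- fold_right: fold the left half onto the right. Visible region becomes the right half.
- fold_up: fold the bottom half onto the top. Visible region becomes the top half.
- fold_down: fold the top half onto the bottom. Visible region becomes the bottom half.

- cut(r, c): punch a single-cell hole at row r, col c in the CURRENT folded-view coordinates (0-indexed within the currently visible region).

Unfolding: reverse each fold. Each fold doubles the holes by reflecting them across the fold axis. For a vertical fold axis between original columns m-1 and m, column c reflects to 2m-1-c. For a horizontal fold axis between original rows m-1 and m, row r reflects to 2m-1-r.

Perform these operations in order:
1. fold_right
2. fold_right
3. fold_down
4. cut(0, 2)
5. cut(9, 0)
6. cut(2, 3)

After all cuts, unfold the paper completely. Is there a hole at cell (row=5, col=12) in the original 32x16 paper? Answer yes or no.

Op 1 fold_right: fold axis v@8; visible region now rows[0,32) x cols[8,16) = 32x8
Op 2 fold_right: fold axis v@12; visible region now rows[0,32) x cols[12,16) = 32x4
Op 3 fold_down: fold axis h@16; visible region now rows[16,32) x cols[12,16) = 16x4
Op 4 cut(0, 2): punch at orig (16,14); cuts so far [(16, 14)]; region rows[16,32) x cols[12,16) = 16x4
Op 5 cut(9, 0): punch at orig (25,12); cuts so far [(16, 14), (25, 12)]; region rows[16,32) x cols[12,16) = 16x4
Op 6 cut(2, 3): punch at orig (18,15); cuts so far [(16, 14), (18, 15), (25, 12)]; region rows[16,32) x cols[12,16) = 16x4
Unfold 1 (reflect across h@16): 6 holes -> [(6, 12), (13, 15), (15, 14), (16, 14), (18, 15), (25, 12)]
Unfold 2 (reflect across v@12): 12 holes -> [(6, 11), (6, 12), (13, 8), (13, 15), (15, 9), (15, 14), (16, 9), (16, 14), (18, 8), (18, 15), (25, 11), (25, 12)]
Unfold 3 (reflect across v@8): 24 holes -> [(6, 3), (6, 4), (6, 11), (6, 12), (13, 0), (13, 7), (13, 8), (13, 15), (15, 1), (15, 6), (15, 9), (15, 14), (16, 1), (16, 6), (16, 9), (16, 14), (18, 0), (18, 7), (18, 8), (18, 15), (25, 3), (25, 4), (25, 11), (25, 12)]
Holes: [(6, 3), (6, 4), (6, 11), (6, 12), (13, 0), (13, 7), (13, 8), (13, 15), (15, 1), (15, 6), (15, 9), (15, 14), (16, 1), (16, 6), (16, 9), (16, 14), (18, 0), (18, 7), (18, 8), (18, 15), (25, 3), (25, 4), (25, 11), (25, 12)]

Answer: no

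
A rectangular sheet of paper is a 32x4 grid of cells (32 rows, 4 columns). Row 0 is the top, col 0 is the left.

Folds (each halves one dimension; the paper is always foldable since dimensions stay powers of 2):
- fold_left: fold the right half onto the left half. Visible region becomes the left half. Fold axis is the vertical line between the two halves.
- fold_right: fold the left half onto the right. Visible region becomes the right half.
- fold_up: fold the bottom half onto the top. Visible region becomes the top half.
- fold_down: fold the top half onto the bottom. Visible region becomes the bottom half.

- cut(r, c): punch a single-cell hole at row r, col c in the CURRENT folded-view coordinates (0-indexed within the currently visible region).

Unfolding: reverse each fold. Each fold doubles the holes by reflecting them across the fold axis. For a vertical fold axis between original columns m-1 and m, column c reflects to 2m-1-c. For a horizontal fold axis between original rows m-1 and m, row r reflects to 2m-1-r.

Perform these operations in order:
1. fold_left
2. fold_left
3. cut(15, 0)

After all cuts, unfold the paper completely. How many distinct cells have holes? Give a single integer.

Op 1 fold_left: fold axis v@2; visible region now rows[0,32) x cols[0,2) = 32x2
Op 2 fold_left: fold axis v@1; visible region now rows[0,32) x cols[0,1) = 32x1
Op 3 cut(15, 0): punch at orig (15,0); cuts so far [(15, 0)]; region rows[0,32) x cols[0,1) = 32x1
Unfold 1 (reflect across v@1): 2 holes -> [(15, 0), (15, 1)]
Unfold 2 (reflect across v@2): 4 holes -> [(15, 0), (15, 1), (15, 2), (15, 3)]

Answer: 4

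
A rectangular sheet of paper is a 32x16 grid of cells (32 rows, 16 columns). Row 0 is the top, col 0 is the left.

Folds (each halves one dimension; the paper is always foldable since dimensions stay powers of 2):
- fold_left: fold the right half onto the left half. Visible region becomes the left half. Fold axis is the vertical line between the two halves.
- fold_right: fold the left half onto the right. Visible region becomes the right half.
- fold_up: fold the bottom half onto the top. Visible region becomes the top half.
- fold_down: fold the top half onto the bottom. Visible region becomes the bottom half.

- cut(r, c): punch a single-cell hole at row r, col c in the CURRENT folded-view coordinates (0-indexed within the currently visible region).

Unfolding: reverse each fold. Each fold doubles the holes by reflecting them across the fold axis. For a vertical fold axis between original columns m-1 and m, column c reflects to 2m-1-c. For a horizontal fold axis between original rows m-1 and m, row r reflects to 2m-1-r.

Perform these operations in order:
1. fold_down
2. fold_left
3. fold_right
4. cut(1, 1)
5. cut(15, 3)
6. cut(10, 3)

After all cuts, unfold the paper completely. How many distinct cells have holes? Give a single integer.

Answer: 24

Derivation:
Op 1 fold_down: fold axis h@16; visible region now rows[16,32) x cols[0,16) = 16x16
Op 2 fold_left: fold axis v@8; visible region now rows[16,32) x cols[0,8) = 16x8
Op 3 fold_right: fold axis v@4; visible region now rows[16,32) x cols[4,8) = 16x4
Op 4 cut(1, 1): punch at orig (17,5); cuts so far [(17, 5)]; region rows[16,32) x cols[4,8) = 16x4
Op 5 cut(15, 3): punch at orig (31,7); cuts so far [(17, 5), (31, 7)]; region rows[16,32) x cols[4,8) = 16x4
Op 6 cut(10, 3): punch at orig (26,7); cuts so far [(17, 5), (26, 7), (31, 7)]; region rows[16,32) x cols[4,8) = 16x4
Unfold 1 (reflect across v@4): 6 holes -> [(17, 2), (17, 5), (26, 0), (26, 7), (31, 0), (31, 7)]
Unfold 2 (reflect across v@8): 12 holes -> [(17, 2), (17, 5), (17, 10), (17, 13), (26, 0), (26, 7), (26, 8), (26, 15), (31, 0), (31, 7), (31, 8), (31, 15)]
Unfold 3 (reflect across h@16): 24 holes -> [(0, 0), (0, 7), (0, 8), (0, 15), (5, 0), (5, 7), (5, 8), (5, 15), (14, 2), (14, 5), (14, 10), (14, 13), (17, 2), (17, 5), (17, 10), (17, 13), (26, 0), (26, 7), (26, 8), (26, 15), (31, 0), (31, 7), (31, 8), (31, 15)]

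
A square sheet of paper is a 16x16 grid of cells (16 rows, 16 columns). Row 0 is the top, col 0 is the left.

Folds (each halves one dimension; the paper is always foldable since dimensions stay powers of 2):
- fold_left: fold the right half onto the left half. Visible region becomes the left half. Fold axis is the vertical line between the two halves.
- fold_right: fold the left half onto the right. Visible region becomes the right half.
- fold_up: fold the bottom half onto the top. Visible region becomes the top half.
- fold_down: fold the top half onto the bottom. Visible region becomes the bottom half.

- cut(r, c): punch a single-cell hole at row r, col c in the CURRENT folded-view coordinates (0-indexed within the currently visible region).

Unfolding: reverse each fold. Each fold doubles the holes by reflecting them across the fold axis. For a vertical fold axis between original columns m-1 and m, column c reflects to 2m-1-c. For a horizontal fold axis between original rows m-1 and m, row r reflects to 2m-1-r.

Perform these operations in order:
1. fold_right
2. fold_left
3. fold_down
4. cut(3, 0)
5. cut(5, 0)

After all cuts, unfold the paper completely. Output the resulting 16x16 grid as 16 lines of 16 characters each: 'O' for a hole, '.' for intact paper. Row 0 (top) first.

Answer: ................
................
O......OO......O
................
O......OO......O
................
................
................
................
................
................
O......OO......O
................
O......OO......O
................
................

Derivation:
Op 1 fold_right: fold axis v@8; visible region now rows[0,16) x cols[8,16) = 16x8
Op 2 fold_left: fold axis v@12; visible region now rows[0,16) x cols[8,12) = 16x4
Op 3 fold_down: fold axis h@8; visible region now rows[8,16) x cols[8,12) = 8x4
Op 4 cut(3, 0): punch at orig (11,8); cuts so far [(11, 8)]; region rows[8,16) x cols[8,12) = 8x4
Op 5 cut(5, 0): punch at orig (13,8); cuts so far [(11, 8), (13, 8)]; region rows[8,16) x cols[8,12) = 8x4
Unfold 1 (reflect across h@8): 4 holes -> [(2, 8), (4, 8), (11, 8), (13, 8)]
Unfold 2 (reflect across v@12): 8 holes -> [(2, 8), (2, 15), (4, 8), (4, 15), (11, 8), (11, 15), (13, 8), (13, 15)]
Unfold 3 (reflect across v@8): 16 holes -> [(2, 0), (2, 7), (2, 8), (2, 15), (4, 0), (4, 7), (4, 8), (4, 15), (11, 0), (11, 7), (11, 8), (11, 15), (13, 0), (13, 7), (13, 8), (13, 15)]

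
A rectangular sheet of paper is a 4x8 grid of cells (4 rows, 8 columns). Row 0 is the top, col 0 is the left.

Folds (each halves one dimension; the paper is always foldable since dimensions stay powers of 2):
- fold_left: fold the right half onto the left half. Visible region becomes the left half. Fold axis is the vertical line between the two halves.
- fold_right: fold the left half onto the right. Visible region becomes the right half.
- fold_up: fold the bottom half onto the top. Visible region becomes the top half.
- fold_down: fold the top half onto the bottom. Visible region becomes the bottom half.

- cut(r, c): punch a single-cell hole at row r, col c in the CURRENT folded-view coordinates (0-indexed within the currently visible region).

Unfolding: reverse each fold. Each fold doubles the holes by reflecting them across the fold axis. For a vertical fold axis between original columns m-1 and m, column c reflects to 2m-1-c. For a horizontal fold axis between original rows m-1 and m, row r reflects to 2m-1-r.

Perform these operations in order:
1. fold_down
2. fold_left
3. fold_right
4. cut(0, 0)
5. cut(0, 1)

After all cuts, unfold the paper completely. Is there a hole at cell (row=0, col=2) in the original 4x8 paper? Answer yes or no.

Answer: no

Derivation:
Op 1 fold_down: fold axis h@2; visible region now rows[2,4) x cols[0,8) = 2x8
Op 2 fold_left: fold axis v@4; visible region now rows[2,4) x cols[0,4) = 2x4
Op 3 fold_right: fold axis v@2; visible region now rows[2,4) x cols[2,4) = 2x2
Op 4 cut(0, 0): punch at orig (2,2); cuts so far [(2, 2)]; region rows[2,4) x cols[2,4) = 2x2
Op 5 cut(0, 1): punch at orig (2,3); cuts so far [(2, 2), (2, 3)]; region rows[2,4) x cols[2,4) = 2x2
Unfold 1 (reflect across v@2): 4 holes -> [(2, 0), (2, 1), (2, 2), (2, 3)]
Unfold 2 (reflect across v@4): 8 holes -> [(2, 0), (2, 1), (2, 2), (2, 3), (2, 4), (2, 5), (2, 6), (2, 7)]
Unfold 3 (reflect across h@2): 16 holes -> [(1, 0), (1, 1), (1, 2), (1, 3), (1, 4), (1, 5), (1, 6), (1, 7), (2, 0), (2, 1), (2, 2), (2, 3), (2, 4), (2, 5), (2, 6), (2, 7)]
Holes: [(1, 0), (1, 1), (1, 2), (1, 3), (1, 4), (1, 5), (1, 6), (1, 7), (2, 0), (2, 1), (2, 2), (2, 3), (2, 4), (2, 5), (2, 6), (2, 7)]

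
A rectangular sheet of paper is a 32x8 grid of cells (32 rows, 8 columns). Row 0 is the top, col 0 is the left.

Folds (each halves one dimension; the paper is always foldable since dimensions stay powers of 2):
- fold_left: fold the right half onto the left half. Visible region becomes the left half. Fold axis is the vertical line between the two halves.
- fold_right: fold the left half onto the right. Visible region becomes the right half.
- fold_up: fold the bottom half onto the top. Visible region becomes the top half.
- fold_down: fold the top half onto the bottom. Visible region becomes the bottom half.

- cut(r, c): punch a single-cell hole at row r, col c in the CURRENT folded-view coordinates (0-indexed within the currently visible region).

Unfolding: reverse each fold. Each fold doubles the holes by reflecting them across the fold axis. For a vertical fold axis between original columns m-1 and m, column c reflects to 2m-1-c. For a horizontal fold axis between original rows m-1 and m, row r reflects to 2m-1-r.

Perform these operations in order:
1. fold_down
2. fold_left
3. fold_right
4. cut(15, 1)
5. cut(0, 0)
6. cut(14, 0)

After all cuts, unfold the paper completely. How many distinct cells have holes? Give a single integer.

Op 1 fold_down: fold axis h@16; visible region now rows[16,32) x cols[0,8) = 16x8
Op 2 fold_left: fold axis v@4; visible region now rows[16,32) x cols[0,4) = 16x4
Op 3 fold_right: fold axis v@2; visible region now rows[16,32) x cols[2,4) = 16x2
Op 4 cut(15, 1): punch at orig (31,3); cuts so far [(31, 3)]; region rows[16,32) x cols[2,4) = 16x2
Op 5 cut(0, 0): punch at orig (16,2); cuts so far [(16, 2), (31, 3)]; region rows[16,32) x cols[2,4) = 16x2
Op 6 cut(14, 0): punch at orig (30,2); cuts so far [(16, 2), (30, 2), (31, 3)]; region rows[16,32) x cols[2,4) = 16x2
Unfold 1 (reflect across v@2): 6 holes -> [(16, 1), (16, 2), (30, 1), (30, 2), (31, 0), (31, 3)]
Unfold 2 (reflect across v@4): 12 holes -> [(16, 1), (16, 2), (16, 5), (16, 6), (30, 1), (30, 2), (30, 5), (30, 6), (31, 0), (31, 3), (31, 4), (31, 7)]
Unfold 3 (reflect across h@16): 24 holes -> [(0, 0), (0, 3), (0, 4), (0, 7), (1, 1), (1, 2), (1, 5), (1, 6), (15, 1), (15, 2), (15, 5), (15, 6), (16, 1), (16, 2), (16, 5), (16, 6), (30, 1), (30, 2), (30, 5), (30, 6), (31, 0), (31, 3), (31, 4), (31, 7)]

Answer: 24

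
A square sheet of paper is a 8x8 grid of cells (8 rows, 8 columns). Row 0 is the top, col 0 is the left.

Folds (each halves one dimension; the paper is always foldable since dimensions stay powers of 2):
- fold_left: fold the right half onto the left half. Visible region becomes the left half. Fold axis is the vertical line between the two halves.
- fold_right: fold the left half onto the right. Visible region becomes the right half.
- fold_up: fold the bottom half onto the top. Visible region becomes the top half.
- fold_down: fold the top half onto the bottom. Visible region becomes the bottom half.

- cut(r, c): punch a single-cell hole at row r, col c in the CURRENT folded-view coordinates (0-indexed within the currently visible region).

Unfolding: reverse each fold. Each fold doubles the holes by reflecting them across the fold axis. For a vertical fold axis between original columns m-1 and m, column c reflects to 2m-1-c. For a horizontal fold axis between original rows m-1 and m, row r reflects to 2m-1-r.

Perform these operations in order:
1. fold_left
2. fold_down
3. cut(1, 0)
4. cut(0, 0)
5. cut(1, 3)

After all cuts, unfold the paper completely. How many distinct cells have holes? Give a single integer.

Answer: 12

Derivation:
Op 1 fold_left: fold axis v@4; visible region now rows[0,8) x cols[0,4) = 8x4
Op 2 fold_down: fold axis h@4; visible region now rows[4,8) x cols[0,4) = 4x4
Op 3 cut(1, 0): punch at orig (5,0); cuts so far [(5, 0)]; region rows[4,8) x cols[0,4) = 4x4
Op 4 cut(0, 0): punch at orig (4,0); cuts so far [(4, 0), (5, 0)]; region rows[4,8) x cols[0,4) = 4x4
Op 5 cut(1, 3): punch at orig (5,3); cuts so far [(4, 0), (5, 0), (5, 3)]; region rows[4,8) x cols[0,4) = 4x4
Unfold 1 (reflect across h@4): 6 holes -> [(2, 0), (2, 3), (3, 0), (4, 0), (5, 0), (5, 3)]
Unfold 2 (reflect across v@4): 12 holes -> [(2, 0), (2, 3), (2, 4), (2, 7), (3, 0), (3, 7), (4, 0), (4, 7), (5, 0), (5, 3), (5, 4), (5, 7)]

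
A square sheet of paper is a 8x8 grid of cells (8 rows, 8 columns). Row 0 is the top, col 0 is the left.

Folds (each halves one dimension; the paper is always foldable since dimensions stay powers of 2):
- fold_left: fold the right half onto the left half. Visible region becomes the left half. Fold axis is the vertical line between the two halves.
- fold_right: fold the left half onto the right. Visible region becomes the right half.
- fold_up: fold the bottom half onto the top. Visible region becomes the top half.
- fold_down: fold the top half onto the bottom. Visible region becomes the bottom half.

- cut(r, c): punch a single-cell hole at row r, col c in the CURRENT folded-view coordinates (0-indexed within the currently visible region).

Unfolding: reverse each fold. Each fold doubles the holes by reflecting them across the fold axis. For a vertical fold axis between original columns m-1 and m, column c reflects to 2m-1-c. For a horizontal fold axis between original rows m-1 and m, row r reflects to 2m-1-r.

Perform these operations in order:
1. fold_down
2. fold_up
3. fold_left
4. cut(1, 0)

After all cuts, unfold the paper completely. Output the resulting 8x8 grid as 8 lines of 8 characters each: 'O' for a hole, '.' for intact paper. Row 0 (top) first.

Op 1 fold_down: fold axis h@4; visible region now rows[4,8) x cols[0,8) = 4x8
Op 2 fold_up: fold axis h@6; visible region now rows[4,6) x cols[0,8) = 2x8
Op 3 fold_left: fold axis v@4; visible region now rows[4,6) x cols[0,4) = 2x4
Op 4 cut(1, 0): punch at orig (5,0); cuts so far [(5, 0)]; region rows[4,6) x cols[0,4) = 2x4
Unfold 1 (reflect across v@4): 2 holes -> [(5, 0), (5, 7)]
Unfold 2 (reflect across h@6): 4 holes -> [(5, 0), (5, 7), (6, 0), (6, 7)]
Unfold 3 (reflect across h@4): 8 holes -> [(1, 0), (1, 7), (2, 0), (2, 7), (5, 0), (5, 7), (6, 0), (6, 7)]

Answer: ........
O......O
O......O
........
........
O......O
O......O
........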